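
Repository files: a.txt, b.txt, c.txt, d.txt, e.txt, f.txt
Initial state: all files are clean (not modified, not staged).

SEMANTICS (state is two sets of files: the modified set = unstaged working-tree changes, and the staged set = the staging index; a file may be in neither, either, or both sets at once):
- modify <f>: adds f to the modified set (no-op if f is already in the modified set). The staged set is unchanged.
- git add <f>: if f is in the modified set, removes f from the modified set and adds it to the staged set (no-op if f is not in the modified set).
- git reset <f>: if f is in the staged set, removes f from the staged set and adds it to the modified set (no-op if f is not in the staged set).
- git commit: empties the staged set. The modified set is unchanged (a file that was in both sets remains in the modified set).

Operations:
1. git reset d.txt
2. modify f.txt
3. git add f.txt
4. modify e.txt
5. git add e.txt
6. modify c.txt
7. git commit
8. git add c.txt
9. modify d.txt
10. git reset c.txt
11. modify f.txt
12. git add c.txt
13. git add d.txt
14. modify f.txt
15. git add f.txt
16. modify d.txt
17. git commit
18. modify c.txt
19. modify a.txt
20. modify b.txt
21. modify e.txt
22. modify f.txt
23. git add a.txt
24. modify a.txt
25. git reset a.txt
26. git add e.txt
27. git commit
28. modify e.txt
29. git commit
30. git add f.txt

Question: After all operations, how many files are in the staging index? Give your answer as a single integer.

After op 1 (git reset d.txt): modified={none} staged={none}
After op 2 (modify f.txt): modified={f.txt} staged={none}
After op 3 (git add f.txt): modified={none} staged={f.txt}
After op 4 (modify e.txt): modified={e.txt} staged={f.txt}
After op 5 (git add e.txt): modified={none} staged={e.txt, f.txt}
After op 6 (modify c.txt): modified={c.txt} staged={e.txt, f.txt}
After op 7 (git commit): modified={c.txt} staged={none}
After op 8 (git add c.txt): modified={none} staged={c.txt}
After op 9 (modify d.txt): modified={d.txt} staged={c.txt}
After op 10 (git reset c.txt): modified={c.txt, d.txt} staged={none}
After op 11 (modify f.txt): modified={c.txt, d.txt, f.txt} staged={none}
After op 12 (git add c.txt): modified={d.txt, f.txt} staged={c.txt}
After op 13 (git add d.txt): modified={f.txt} staged={c.txt, d.txt}
After op 14 (modify f.txt): modified={f.txt} staged={c.txt, d.txt}
After op 15 (git add f.txt): modified={none} staged={c.txt, d.txt, f.txt}
After op 16 (modify d.txt): modified={d.txt} staged={c.txt, d.txt, f.txt}
After op 17 (git commit): modified={d.txt} staged={none}
After op 18 (modify c.txt): modified={c.txt, d.txt} staged={none}
After op 19 (modify a.txt): modified={a.txt, c.txt, d.txt} staged={none}
After op 20 (modify b.txt): modified={a.txt, b.txt, c.txt, d.txt} staged={none}
After op 21 (modify e.txt): modified={a.txt, b.txt, c.txt, d.txt, e.txt} staged={none}
After op 22 (modify f.txt): modified={a.txt, b.txt, c.txt, d.txt, e.txt, f.txt} staged={none}
After op 23 (git add a.txt): modified={b.txt, c.txt, d.txt, e.txt, f.txt} staged={a.txt}
After op 24 (modify a.txt): modified={a.txt, b.txt, c.txt, d.txt, e.txt, f.txt} staged={a.txt}
After op 25 (git reset a.txt): modified={a.txt, b.txt, c.txt, d.txt, e.txt, f.txt} staged={none}
After op 26 (git add e.txt): modified={a.txt, b.txt, c.txt, d.txt, f.txt} staged={e.txt}
After op 27 (git commit): modified={a.txt, b.txt, c.txt, d.txt, f.txt} staged={none}
After op 28 (modify e.txt): modified={a.txt, b.txt, c.txt, d.txt, e.txt, f.txt} staged={none}
After op 29 (git commit): modified={a.txt, b.txt, c.txt, d.txt, e.txt, f.txt} staged={none}
After op 30 (git add f.txt): modified={a.txt, b.txt, c.txt, d.txt, e.txt} staged={f.txt}
Final staged set: {f.txt} -> count=1

Answer: 1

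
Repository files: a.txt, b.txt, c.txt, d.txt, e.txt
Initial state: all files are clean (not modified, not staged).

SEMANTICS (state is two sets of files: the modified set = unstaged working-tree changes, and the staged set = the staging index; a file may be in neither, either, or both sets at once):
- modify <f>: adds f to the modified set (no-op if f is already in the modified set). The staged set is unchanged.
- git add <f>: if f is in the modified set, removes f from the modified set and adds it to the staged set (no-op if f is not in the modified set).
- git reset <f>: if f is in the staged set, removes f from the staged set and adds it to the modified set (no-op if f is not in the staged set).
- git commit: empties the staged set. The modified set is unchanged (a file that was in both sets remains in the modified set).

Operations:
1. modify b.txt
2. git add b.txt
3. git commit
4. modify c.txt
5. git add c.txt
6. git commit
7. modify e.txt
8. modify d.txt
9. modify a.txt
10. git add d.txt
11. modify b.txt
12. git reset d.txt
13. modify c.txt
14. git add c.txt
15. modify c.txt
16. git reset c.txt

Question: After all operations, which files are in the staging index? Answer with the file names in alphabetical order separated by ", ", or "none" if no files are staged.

After op 1 (modify b.txt): modified={b.txt} staged={none}
After op 2 (git add b.txt): modified={none} staged={b.txt}
After op 3 (git commit): modified={none} staged={none}
After op 4 (modify c.txt): modified={c.txt} staged={none}
After op 5 (git add c.txt): modified={none} staged={c.txt}
After op 6 (git commit): modified={none} staged={none}
After op 7 (modify e.txt): modified={e.txt} staged={none}
After op 8 (modify d.txt): modified={d.txt, e.txt} staged={none}
After op 9 (modify a.txt): modified={a.txt, d.txt, e.txt} staged={none}
After op 10 (git add d.txt): modified={a.txt, e.txt} staged={d.txt}
After op 11 (modify b.txt): modified={a.txt, b.txt, e.txt} staged={d.txt}
After op 12 (git reset d.txt): modified={a.txt, b.txt, d.txt, e.txt} staged={none}
After op 13 (modify c.txt): modified={a.txt, b.txt, c.txt, d.txt, e.txt} staged={none}
After op 14 (git add c.txt): modified={a.txt, b.txt, d.txt, e.txt} staged={c.txt}
After op 15 (modify c.txt): modified={a.txt, b.txt, c.txt, d.txt, e.txt} staged={c.txt}
After op 16 (git reset c.txt): modified={a.txt, b.txt, c.txt, d.txt, e.txt} staged={none}

Answer: none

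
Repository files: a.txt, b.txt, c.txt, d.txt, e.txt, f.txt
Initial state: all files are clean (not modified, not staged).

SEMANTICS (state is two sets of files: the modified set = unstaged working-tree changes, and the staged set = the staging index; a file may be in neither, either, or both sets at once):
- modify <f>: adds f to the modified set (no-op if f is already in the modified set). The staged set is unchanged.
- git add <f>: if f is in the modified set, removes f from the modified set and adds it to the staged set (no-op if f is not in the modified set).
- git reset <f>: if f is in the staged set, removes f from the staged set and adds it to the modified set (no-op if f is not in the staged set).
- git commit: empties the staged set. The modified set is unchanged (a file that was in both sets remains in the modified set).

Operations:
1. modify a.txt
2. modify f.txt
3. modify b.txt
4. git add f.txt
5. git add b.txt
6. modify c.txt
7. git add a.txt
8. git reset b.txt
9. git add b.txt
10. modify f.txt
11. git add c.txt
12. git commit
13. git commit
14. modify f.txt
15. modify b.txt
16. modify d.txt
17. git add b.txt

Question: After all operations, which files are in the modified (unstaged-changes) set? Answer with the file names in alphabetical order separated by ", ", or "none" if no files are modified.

After op 1 (modify a.txt): modified={a.txt} staged={none}
After op 2 (modify f.txt): modified={a.txt, f.txt} staged={none}
After op 3 (modify b.txt): modified={a.txt, b.txt, f.txt} staged={none}
After op 4 (git add f.txt): modified={a.txt, b.txt} staged={f.txt}
After op 5 (git add b.txt): modified={a.txt} staged={b.txt, f.txt}
After op 6 (modify c.txt): modified={a.txt, c.txt} staged={b.txt, f.txt}
After op 7 (git add a.txt): modified={c.txt} staged={a.txt, b.txt, f.txt}
After op 8 (git reset b.txt): modified={b.txt, c.txt} staged={a.txt, f.txt}
After op 9 (git add b.txt): modified={c.txt} staged={a.txt, b.txt, f.txt}
After op 10 (modify f.txt): modified={c.txt, f.txt} staged={a.txt, b.txt, f.txt}
After op 11 (git add c.txt): modified={f.txt} staged={a.txt, b.txt, c.txt, f.txt}
After op 12 (git commit): modified={f.txt} staged={none}
After op 13 (git commit): modified={f.txt} staged={none}
After op 14 (modify f.txt): modified={f.txt} staged={none}
After op 15 (modify b.txt): modified={b.txt, f.txt} staged={none}
After op 16 (modify d.txt): modified={b.txt, d.txt, f.txt} staged={none}
After op 17 (git add b.txt): modified={d.txt, f.txt} staged={b.txt}

Answer: d.txt, f.txt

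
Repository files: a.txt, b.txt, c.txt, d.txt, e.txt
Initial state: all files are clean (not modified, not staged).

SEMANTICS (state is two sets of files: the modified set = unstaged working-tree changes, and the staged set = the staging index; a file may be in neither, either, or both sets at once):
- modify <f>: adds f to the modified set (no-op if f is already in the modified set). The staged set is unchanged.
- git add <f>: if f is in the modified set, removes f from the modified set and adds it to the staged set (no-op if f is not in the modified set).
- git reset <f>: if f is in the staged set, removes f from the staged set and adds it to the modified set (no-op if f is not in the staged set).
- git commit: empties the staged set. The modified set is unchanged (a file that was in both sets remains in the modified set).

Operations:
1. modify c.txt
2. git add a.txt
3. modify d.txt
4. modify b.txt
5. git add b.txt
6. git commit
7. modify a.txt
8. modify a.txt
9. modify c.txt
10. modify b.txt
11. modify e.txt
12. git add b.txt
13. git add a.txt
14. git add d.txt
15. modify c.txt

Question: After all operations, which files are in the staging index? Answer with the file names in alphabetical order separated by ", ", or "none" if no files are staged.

Answer: a.txt, b.txt, d.txt

Derivation:
After op 1 (modify c.txt): modified={c.txt} staged={none}
After op 2 (git add a.txt): modified={c.txt} staged={none}
After op 3 (modify d.txt): modified={c.txt, d.txt} staged={none}
After op 4 (modify b.txt): modified={b.txt, c.txt, d.txt} staged={none}
After op 5 (git add b.txt): modified={c.txt, d.txt} staged={b.txt}
After op 6 (git commit): modified={c.txt, d.txt} staged={none}
After op 7 (modify a.txt): modified={a.txt, c.txt, d.txt} staged={none}
After op 8 (modify a.txt): modified={a.txt, c.txt, d.txt} staged={none}
After op 9 (modify c.txt): modified={a.txt, c.txt, d.txt} staged={none}
After op 10 (modify b.txt): modified={a.txt, b.txt, c.txt, d.txt} staged={none}
After op 11 (modify e.txt): modified={a.txt, b.txt, c.txt, d.txt, e.txt} staged={none}
After op 12 (git add b.txt): modified={a.txt, c.txt, d.txt, e.txt} staged={b.txt}
After op 13 (git add a.txt): modified={c.txt, d.txt, e.txt} staged={a.txt, b.txt}
After op 14 (git add d.txt): modified={c.txt, e.txt} staged={a.txt, b.txt, d.txt}
After op 15 (modify c.txt): modified={c.txt, e.txt} staged={a.txt, b.txt, d.txt}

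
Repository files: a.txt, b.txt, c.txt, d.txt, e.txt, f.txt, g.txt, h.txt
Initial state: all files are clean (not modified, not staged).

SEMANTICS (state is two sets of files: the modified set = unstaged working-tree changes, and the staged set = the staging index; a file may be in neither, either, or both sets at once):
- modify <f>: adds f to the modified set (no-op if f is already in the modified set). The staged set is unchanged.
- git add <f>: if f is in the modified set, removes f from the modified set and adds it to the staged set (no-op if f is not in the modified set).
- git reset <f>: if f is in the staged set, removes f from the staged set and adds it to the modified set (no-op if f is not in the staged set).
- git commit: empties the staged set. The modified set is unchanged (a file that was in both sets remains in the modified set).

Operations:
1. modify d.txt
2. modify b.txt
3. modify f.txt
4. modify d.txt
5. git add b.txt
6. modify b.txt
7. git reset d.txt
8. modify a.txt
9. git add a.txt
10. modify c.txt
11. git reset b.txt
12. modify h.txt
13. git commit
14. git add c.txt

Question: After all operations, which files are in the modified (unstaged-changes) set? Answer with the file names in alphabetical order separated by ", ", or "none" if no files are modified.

After op 1 (modify d.txt): modified={d.txt} staged={none}
After op 2 (modify b.txt): modified={b.txt, d.txt} staged={none}
After op 3 (modify f.txt): modified={b.txt, d.txt, f.txt} staged={none}
After op 4 (modify d.txt): modified={b.txt, d.txt, f.txt} staged={none}
After op 5 (git add b.txt): modified={d.txt, f.txt} staged={b.txt}
After op 6 (modify b.txt): modified={b.txt, d.txt, f.txt} staged={b.txt}
After op 7 (git reset d.txt): modified={b.txt, d.txt, f.txt} staged={b.txt}
After op 8 (modify a.txt): modified={a.txt, b.txt, d.txt, f.txt} staged={b.txt}
After op 9 (git add a.txt): modified={b.txt, d.txt, f.txt} staged={a.txt, b.txt}
After op 10 (modify c.txt): modified={b.txt, c.txt, d.txt, f.txt} staged={a.txt, b.txt}
After op 11 (git reset b.txt): modified={b.txt, c.txt, d.txt, f.txt} staged={a.txt}
After op 12 (modify h.txt): modified={b.txt, c.txt, d.txt, f.txt, h.txt} staged={a.txt}
After op 13 (git commit): modified={b.txt, c.txt, d.txt, f.txt, h.txt} staged={none}
After op 14 (git add c.txt): modified={b.txt, d.txt, f.txt, h.txt} staged={c.txt}

Answer: b.txt, d.txt, f.txt, h.txt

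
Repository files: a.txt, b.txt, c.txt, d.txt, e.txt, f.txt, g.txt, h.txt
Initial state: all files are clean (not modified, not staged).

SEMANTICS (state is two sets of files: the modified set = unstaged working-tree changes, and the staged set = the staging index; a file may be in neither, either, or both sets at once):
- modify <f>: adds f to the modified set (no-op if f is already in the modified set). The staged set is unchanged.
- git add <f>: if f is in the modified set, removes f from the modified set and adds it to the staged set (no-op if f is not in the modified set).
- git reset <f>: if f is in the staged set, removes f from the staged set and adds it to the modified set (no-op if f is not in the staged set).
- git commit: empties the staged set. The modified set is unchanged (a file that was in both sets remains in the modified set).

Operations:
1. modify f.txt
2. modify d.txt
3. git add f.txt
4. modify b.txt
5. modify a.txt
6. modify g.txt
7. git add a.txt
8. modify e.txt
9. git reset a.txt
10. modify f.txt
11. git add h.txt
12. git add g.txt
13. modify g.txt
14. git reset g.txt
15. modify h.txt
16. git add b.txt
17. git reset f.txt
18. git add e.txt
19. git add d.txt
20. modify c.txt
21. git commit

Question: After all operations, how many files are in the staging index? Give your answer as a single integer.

Answer: 0

Derivation:
After op 1 (modify f.txt): modified={f.txt} staged={none}
After op 2 (modify d.txt): modified={d.txt, f.txt} staged={none}
After op 3 (git add f.txt): modified={d.txt} staged={f.txt}
After op 4 (modify b.txt): modified={b.txt, d.txt} staged={f.txt}
After op 5 (modify a.txt): modified={a.txt, b.txt, d.txt} staged={f.txt}
After op 6 (modify g.txt): modified={a.txt, b.txt, d.txt, g.txt} staged={f.txt}
After op 7 (git add a.txt): modified={b.txt, d.txt, g.txt} staged={a.txt, f.txt}
After op 8 (modify e.txt): modified={b.txt, d.txt, e.txt, g.txt} staged={a.txt, f.txt}
After op 9 (git reset a.txt): modified={a.txt, b.txt, d.txt, e.txt, g.txt} staged={f.txt}
After op 10 (modify f.txt): modified={a.txt, b.txt, d.txt, e.txt, f.txt, g.txt} staged={f.txt}
After op 11 (git add h.txt): modified={a.txt, b.txt, d.txt, e.txt, f.txt, g.txt} staged={f.txt}
After op 12 (git add g.txt): modified={a.txt, b.txt, d.txt, e.txt, f.txt} staged={f.txt, g.txt}
After op 13 (modify g.txt): modified={a.txt, b.txt, d.txt, e.txt, f.txt, g.txt} staged={f.txt, g.txt}
After op 14 (git reset g.txt): modified={a.txt, b.txt, d.txt, e.txt, f.txt, g.txt} staged={f.txt}
After op 15 (modify h.txt): modified={a.txt, b.txt, d.txt, e.txt, f.txt, g.txt, h.txt} staged={f.txt}
After op 16 (git add b.txt): modified={a.txt, d.txt, e.txt, f.txt, g.txt, h.txt} staged={b.txt, f.txt}
After op 17 (git reset f.txt): modified={a.txt, d.txt, e.txt, f.txt, g.txt, h.txt} staged={b.txt}
After op 18 (git add e.txt): modified={a.txt, d.txt, f.txt, g.txt, h.txt} staged={b.txt, e.txt}
After op 19 (git add d.txt): modified={a.txt, f.txt, g.txt, h.txt} staged={b.txt, d.txt, e.txt}
After op 20 (modify c.txt): modified={a.txt, c.txt, f.txt, g.txt, h.txt} staged={b.txt, d.txt, e.txt}
After op 21 (git commit): modified={a.txt, c.txt, f.txt, g.txt, h.txt} staged={none}
Final staged set: {none} -> count=0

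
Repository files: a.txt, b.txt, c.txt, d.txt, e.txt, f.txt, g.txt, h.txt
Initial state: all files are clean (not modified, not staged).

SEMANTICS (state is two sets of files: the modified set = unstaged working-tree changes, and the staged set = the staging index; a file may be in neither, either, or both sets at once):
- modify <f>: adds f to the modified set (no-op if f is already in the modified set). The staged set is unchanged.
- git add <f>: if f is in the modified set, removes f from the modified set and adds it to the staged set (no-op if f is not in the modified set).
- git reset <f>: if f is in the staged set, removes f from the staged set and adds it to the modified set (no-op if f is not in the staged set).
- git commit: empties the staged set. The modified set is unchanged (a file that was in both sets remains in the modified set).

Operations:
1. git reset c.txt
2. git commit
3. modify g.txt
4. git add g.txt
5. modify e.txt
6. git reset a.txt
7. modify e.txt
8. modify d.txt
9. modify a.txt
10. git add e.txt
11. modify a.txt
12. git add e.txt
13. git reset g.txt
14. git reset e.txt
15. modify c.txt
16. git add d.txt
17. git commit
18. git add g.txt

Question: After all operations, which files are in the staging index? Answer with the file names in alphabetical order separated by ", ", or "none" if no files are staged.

Answer: g.txt

Derivation:
After op 1 (git reset c.txt): modified={none} staged={none}
After op 2 (git commit): modified={none} staged={none}
After op 3 (modify g.txt): modified={g.txt} staged={none}
After op 4 (git add g.txt): modified={none} staged={g.txt}
After op 5 (modify e.txt): modified={e.txt} staged={g.txt}
After op 6 (git reset a.txt): modified={e.txt} staged={g.txt}
After op 7 (modify e.txt): modified={e.txt} staged={g.txt}
After op 8 (modify d.txt): modified={d.txt, e.txt} staged={g.txt}
After op 9 (modify a.txt): modified={a.txt, d.txt, e.txt} staged={g.txt}
After op 10 (git add e.txt): modified={a.txt, d.txt} staged={e.txt, g.txt}
After op 11 (modify a.txt): modified={a.txt, d.txt} staged={e.txt, g.txt}
After op 12 (git add e.txt): modified={a.txt, d.txt} staged={e.txt, g.txt}
After op 13 (git reset g.txt): modified={a.txt, d.txt, g.txt} staged={e.txt}
After op 14 (git reset e.txt): modified={a.txt, d.txt, e.txt, g.txt} staged={none}
After op 15 (modify c.txt): modified={a.txt, c.txt, d.txt, e.txt, g.txt} staged={none}
After op 16 (git add d.txt): modified={a.txt, c.txt, e.txt, g.txt} staged={d.txt}
After op 17 (git commit): modified={a.txt, c.txt, e.txt, g.txt} staged={none}
After op 18 (git add g.txt): modified={a.txt, c.txt, e.txt} staged={g.txt}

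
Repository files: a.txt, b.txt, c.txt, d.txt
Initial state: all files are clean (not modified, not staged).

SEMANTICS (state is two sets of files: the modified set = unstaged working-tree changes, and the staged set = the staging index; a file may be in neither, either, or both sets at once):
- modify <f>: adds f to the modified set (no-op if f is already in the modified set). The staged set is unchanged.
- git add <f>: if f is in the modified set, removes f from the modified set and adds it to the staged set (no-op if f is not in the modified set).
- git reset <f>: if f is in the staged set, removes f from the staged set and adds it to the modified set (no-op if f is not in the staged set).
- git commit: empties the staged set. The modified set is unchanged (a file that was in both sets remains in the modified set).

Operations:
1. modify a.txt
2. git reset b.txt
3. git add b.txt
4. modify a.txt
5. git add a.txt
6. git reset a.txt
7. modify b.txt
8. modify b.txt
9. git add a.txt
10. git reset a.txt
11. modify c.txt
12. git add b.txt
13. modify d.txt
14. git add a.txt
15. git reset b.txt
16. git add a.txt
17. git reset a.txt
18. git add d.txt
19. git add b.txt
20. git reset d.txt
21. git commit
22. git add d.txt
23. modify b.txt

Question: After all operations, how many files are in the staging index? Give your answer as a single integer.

Answer: 1

Derivation:
After op 1 (modify a.txt): modified={a.txt} staged={none}
After op 2 (git reset b.txt): modified={a.txt} staged={none}
After op 3 (git add b.txt): modified={a.txt} staged={none}
After op 4 (modify a.txt): modified={a.txt} staged={none}
After op 5 (git add a.txt): modified={none} staged={a.txt}
After op 6 (git reset a.txt): modified={a.txt} staged={none}
After op 7 (modify b.txt): modified={a.txt, b.txt} staged={none}
After op 8 (modify b.txt): modified={a.txt, b.txt} staged={none}
After op 9 (git add a.txt): modified={b.txt} staged={a.txt}
After op 10 (git reset a.txt): modified={a.txt, b.txt} staged={none}
After op 11 (modify c.txt): modified={a.txt, b.txt, c.txt} staged={none}
After op 12 (git add b.txt): modified={a.txt, c.txt} staged={b.txt}
After op 13 (modify d.txt): modified={a.txt, c.txt, d.txt} staged={b.txt}
After op 14 (git add a.txt): modified={c.txt, d.txt} staged={a.txt, b.txt}
After op 15 (git reset b.txt): modified={b.txt, c.txt, d.txt} staged={a.txt}
After op 16 (git add a.txt): modified={b.txt, c.txt, d.txt} staged={a.txt}
After op 17 (git reset a.txt): modified={a.txt, b.txt, c.txt, d.txt} staged={none}
After op 18 (git add d.txt): modified={a.txt, b.txt, c.txt} staged={d.txt}
After op 19 (git add b.txt): modified={a.txt, c.txt} staged={b.txt, d.txt}
After op 20 (git reset d.txt): modified={a.txt, c.txt, d.txt} staged={b.txt}
After op 21 (git commit): modified={a.txt, c.txt, d.txt} staged={none}
After op 22 (git add d.txt): modified={a.txt, c.txt} staged={d.txt}
After op 23 (modify b.txt): modified={a.txt, b.txt, c.txt} staged={d.txt}
Final staged set: {d.txt} -> count=1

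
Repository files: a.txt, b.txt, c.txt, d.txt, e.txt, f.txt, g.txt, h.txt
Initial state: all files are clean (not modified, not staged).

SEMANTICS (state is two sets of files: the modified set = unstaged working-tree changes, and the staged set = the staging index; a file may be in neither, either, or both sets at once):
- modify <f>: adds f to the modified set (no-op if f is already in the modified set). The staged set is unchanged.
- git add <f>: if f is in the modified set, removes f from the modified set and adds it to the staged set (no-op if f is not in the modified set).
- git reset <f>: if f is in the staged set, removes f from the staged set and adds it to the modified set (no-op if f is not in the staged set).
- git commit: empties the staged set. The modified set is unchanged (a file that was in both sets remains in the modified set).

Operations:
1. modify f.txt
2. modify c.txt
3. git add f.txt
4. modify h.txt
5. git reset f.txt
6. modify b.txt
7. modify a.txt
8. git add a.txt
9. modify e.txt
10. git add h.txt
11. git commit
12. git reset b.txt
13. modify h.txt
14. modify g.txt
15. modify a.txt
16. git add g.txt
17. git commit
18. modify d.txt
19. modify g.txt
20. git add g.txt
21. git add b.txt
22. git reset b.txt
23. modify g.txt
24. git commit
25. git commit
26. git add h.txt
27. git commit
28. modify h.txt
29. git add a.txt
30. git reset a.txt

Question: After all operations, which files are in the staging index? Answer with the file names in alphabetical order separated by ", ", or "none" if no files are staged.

After op 1 (modify f.txt): modified={f.txt} staged={none}
After op 2 (modify c.txt): modified={c.txt, f.txt} staged={none}
After op 3 (git add f.txt): modified={c.txt} staged={f.txt}
After op 4 (modify h.txt): modified={c.txt, h.txt} staged={f.txt}
After op 5 (git reset f.txt): modified={c.txt, f.txt, h.txt} staged={none}
After op 6 (modify b.txt): modified={b.txt, c.txt, f.txt, h.txt} staged={none}
After op 7 (modify a.txt): modified={a.txt, b.txt, c.txt, f.txt, h.txt} staged={none}
After op 8 (git add a.txt): modified={b.txt, c.txt, f.txt, h.txt} staged={a.txt}
After op 9 (modify e.txt): modified={b.txt, c.txt, e.txt, f.txt, h.txt} staged={a.txt}
After op 10 (git add h.txt): modified={b.txt, c.txt, e.txt, f.txt} staged={a.txt, h.txt}
After op 11 (git commit): modified={b.txt, c.txt, e.txt, f.txt} staged={none}
After op 12 (git reset b.txt): modified={b.txt, c.txt, e.txt, f.txt} staged={none}
After op 13 (modify h.txt): modified={b.txt, c.txt, e.txt, f.txt, h.txt} staged={none}
After op 14 (modify g.txt): modified={b.txt, c.txt, e.txt, f.txt, g.txt, h.txt} staged={none}
After op 15 (modify a.txt): modified={a.txt, b.txt, c.txt, e.txt, f.txt, g.txt, h.txt} staged={none}
After op 16 (git add g.txt): modified={a.txt, b.txt, c.txt, e.txt, f.txt, h.txt} staged={g.txt}
After op 17 (git commit): modified={a.txt, b.txt, c.txt, e.txt, f.txt, h.txt} staged={none}
After op 18 (modify d.txt): modified={a.txt, b.txt, c.txt, d.txt, e.txt, f.txt, h.txt} staged={none}
After op 19 (modify g.txt): modified={a.txt, b.txt, c.txt, d.txt, e.txt, f.txt, g.txt, h.txt} staged={none}
After op 20 (git add g.txt): modified={a.txt, b.txt, c.txt, d.txt, e.txt, f.txt, h.txt} staged={g.txt}
After op 21 (git add b.txt): modified={a.txt, c.txt, d.txt, e.txt, f.txt, h.txt} staged={b.txt, g.txt}
After op 22 (git reset b.txt): modified={a.txt, b.txt, c.txt, d.txt, e.txt, f.txt, h.txt} staged={g.txt}
After op 23 (modify g.txt): modified={a.txt, b.txt, c.txt, d.txt, e.txt, f.txt, g.txt, h.txt} staged={g.txt}
After op 24 (git commit): modified={a.txt, b.txt, c.txt, d.txt, e.txt, f.txt, g.txt, h.txt} staged={none}
After op 25 (git commit): modified={a.txt, b.txt, c.txt, d.txt, e.txt, f.txt, g.txt, h.txt} staged={none}
After op 26 (git add h.txt): modified={a.txt, b.txt, c.txt, d.txt, e.txt, f.txt, g.txt} staged={h.txt}
After op 27 (git commit): modified={a.txt, b.txt, c.txt, d.txt, e.txt, f.txt, g.txt} staged={none}
After op 28 (modify h.txt): modified={a.txt, b.txt, c.txt, d.txt, e.txt, f.txt, g.txt, h.txt} staged={none}
After op 29 (git add a.txt): modified={b.txt, c.txt, d.txt, e.txt, f.txt, g.txt, h.txt} staged={a.txt}
After op 30 (git reset a.txt): modified={a.txt, b.txt, c.txt, d.txt, e.txt, f.txt, g.txt, h.txt} staged={none}

Answer: none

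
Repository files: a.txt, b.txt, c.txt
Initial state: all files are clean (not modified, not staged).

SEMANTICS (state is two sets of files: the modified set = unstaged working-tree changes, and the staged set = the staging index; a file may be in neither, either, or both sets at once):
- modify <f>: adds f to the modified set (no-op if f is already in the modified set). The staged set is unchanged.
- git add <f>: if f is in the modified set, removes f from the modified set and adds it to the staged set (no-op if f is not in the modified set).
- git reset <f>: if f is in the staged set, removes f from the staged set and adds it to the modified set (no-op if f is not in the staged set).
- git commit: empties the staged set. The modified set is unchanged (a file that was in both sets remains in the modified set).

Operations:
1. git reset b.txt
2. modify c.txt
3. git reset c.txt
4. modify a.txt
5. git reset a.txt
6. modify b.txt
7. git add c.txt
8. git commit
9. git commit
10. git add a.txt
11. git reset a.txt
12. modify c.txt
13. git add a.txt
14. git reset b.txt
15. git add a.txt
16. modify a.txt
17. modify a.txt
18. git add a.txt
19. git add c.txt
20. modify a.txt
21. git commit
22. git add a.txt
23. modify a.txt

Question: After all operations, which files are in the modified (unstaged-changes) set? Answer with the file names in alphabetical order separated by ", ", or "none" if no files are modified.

After op 1 (git reset b.txt): modified={none} staged={none}
After op 2 (modify c.txt): modified={c.txt} staged={none}
After op 3 (git reset c.txt): modified={c.txt} staged={none}
After op 4 (modify a.txt): modified={a.txt, c.txt} staged={none}
After op 5 (git reset a.txt): modified={a.txt, c.txt} staged={none}
After op 6 (modify b.txt): modified={a.txt, b.txt, c.txt} staged={none}
After op 7 (git add c.txt): modified={a.txt, b.txt} staged={c.txt}
After op 8 (git commit): modified={a.txt, b.txt} staged={none}
After op 9 (git commit): modified={a.txt, b.txt} staged={none}
After op 10 (git add a.txt): modified={b.txt} staged={a.txt}
After op 11 (git reset a.txt): modified={a.txt, b.txt} staged={none}
After op 12 (modify c.txt): modified={a.txt, b.txt, c.txt} staged={none}
After op 13 (git add a.txt): modified={b.txt, c.txt} staged={a.txt}
After op 14 (git reset b.txt): modified={b.txt, c.txt} staged={a.txt}
After op 15 (git add a.txt): modified={b.txt, c.txt} staged={a.txt}
After op 16 (modify a.txt): modified={a.txt, b.txt, c.txt} staged={a.txt}
After op 17 (modify a.txt): modified={a.txt, b.txt, c.txt} staged={a.txt}
After op 18 (git add a.txt): modified={b.txt, c.txt} staged={a.txt}
After op 19 (git add c.txt): modified={b.txt} staged={a.txt, c.txt}
After op 20 (modify a.txt): modified={a.txt, b.txt} staged={a.txt, c.txt}
After op 21 (git commit): modified={a.txt, b.txt} staged={none}
After op 22 (git add a.txt): modified={b.txt} staged={a.txt}
After op 23 (modify a.txt): modified={a.txt, b.txt} staged={a.txt}

Answer: a.txt, b.txt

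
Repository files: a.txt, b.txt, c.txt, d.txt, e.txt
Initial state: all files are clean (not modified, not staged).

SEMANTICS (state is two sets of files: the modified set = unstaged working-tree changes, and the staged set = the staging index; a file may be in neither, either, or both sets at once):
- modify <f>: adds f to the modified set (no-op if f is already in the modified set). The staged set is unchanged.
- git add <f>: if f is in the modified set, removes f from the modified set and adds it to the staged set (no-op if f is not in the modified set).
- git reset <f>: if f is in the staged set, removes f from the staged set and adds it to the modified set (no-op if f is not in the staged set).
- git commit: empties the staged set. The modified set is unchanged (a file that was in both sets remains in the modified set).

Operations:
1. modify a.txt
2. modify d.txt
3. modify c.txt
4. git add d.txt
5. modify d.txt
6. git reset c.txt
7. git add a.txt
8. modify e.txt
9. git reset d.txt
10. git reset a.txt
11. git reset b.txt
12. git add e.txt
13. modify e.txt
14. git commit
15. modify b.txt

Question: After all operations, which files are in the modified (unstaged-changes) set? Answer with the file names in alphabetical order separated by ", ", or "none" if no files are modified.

Answer: a.txt, b.txt, c.txt, d.txt, e.txt

Derivation:
After op 1 (modify a.txt): modified={a.txt} staged={none}
After op 2 (modify d.txt): modified={a.txt, d.txt} staged={none}
After op 3 (modify c.txt): modified={a.txt, c.txt, d.txt} staged={none}
After op 4 (git add d.txt): modified={a.txt, c.txt} staged={d.txt}
After op 5 (modify d.txt): modified={a.txt, c.txt, d.txt} staged={d.txt}
After op 6 (git reset c.txt): modified={a.txt, c.txt, d.txt} staged={d.txt}
After op 7 (git add a.txt): modified={c.txt, d.txt} staged={a.txt, d.txt}
After op 8 (modify e.txt): modified={c.txt, d.txt, e.txt} staged={a.txt, d.txt}
After op 9 (git reset d.txt): modified={c.txt, d.txt, e.txt} staged={a.txt}
After op 10 (git reset a.txt): modified={a.txt, c.txt, d.txt, e.txt} staged={none}
After op 11 (git reset b.txt): modified={a.txt, c.txt, d.txt, e.txt} staged={none}
After op 12 (git add e.txt): modified={a.txt, c.txt, d.txt} staged={e.txt}
After op 13 (modify e.txt): modified={a.txt, c.txt, d.txt, e.txt} staged={e.txt}
After op 14 (git commit): modified={a.txt, c.txt, d.txt, e.txt} staged={none}
After op 15 (modify b.txt): modified={a.txt, b.txt, c.txt, d.txt, e.txt} staged={none}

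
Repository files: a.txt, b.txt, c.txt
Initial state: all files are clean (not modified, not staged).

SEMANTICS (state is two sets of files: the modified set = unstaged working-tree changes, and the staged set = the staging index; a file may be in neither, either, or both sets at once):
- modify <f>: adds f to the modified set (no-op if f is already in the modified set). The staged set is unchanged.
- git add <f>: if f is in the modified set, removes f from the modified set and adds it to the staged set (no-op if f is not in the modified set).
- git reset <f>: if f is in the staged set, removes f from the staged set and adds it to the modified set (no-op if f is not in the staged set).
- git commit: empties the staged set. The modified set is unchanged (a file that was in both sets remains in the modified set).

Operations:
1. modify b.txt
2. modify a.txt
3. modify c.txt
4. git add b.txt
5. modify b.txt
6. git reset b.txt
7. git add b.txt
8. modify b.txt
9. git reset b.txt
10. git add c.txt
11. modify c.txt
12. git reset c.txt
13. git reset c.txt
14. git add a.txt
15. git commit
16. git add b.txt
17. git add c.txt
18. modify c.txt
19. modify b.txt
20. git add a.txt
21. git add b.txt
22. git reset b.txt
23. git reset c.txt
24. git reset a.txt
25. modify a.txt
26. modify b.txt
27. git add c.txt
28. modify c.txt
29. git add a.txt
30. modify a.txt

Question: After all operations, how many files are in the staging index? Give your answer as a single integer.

After op 1 (modify b.txt): modified={b.txt} staged={none}
After op 2 (modify a.txt): modified={a.txt, b.txt} staged={none}
After op 3 (modify c.txt): modified={a.txt, b.txt, c.txt} staged={none}
After op 4 (git add b.txt): modified={a.txt, c.txt} staged={b.txt}
After op 5 (modify b.txt): modified={a.txt, b.txt, c.txt} staged={b.txt}
After op 6 (git reset b.txt): modified={a.txt, b.txt, c.txt} staged={none}
After op 7 (git add b.txt): modified={a.txt, c.txt} staged={b.txt}
After op 8 (modify b.txt): modified={a.txt, b.txt, c.txt} staged={b.txt}
After op 9 (git reset b.txt): modified={a.txt, b.txt, c.txt} staged={none}
After op 10 (git add c.txt): modified={a.txt, b.txt} staged={c.txt}
After op 11 (modify c.txt): modified={a.txt, b.txt, c.txt} staged={c.txt}
After op 12 (git reset c.txt): modified={a.txt, b.txt, c.txt} staged={none}
After op 13 (git reset c.txt): modified={a.txt, b.txt, c.txt} staged={none}
After op 14 (git add a.txt): modified={b.txt, c.txt} staged={a.txt}
After op 15 (git commit): modified={b.txt, c.txt} staged={none}
After op 16 (git add b.txt): modified={c.txt} staged={b.txt}
After op 17 (git add c.txt): modified={none} staged={b.txt, c.txt}
After op 18 (modify c.txt): modified={c.txt} staged={b.txt, c.txt}
After op 19 (modify b.txt): modified={b.txt, c.txt} staged={b.txt, c.txt}
After op 20 (git add a.txt): modified={b.txt, c.txt} staged={b.txt, c.txt}
After op 21 (git add b.txt): modified={c.txt} staged={b.txt, c.txt}
After op 22 (git reset b.txt): modified={b.txt, c.txt} staged={c.txt}
After op 23 (git reset c.txt): modified={b.txt, c.txt} staged={none}
After op 24 (git reset a.txt): modified={b.txt, c.txt} staged={none}
After op 25 (modify a.txt): modified={a.txt, b.txt, c.txt} staged={none}
After op 26 (modify b.txt): modified={a.txt, b.txt, c.txt} staged={none}
After op 27 (git add c.txt): modified={a.txt, b.txt} staged={c.txt}
After op 28 (modify c.txt): modified={a.txt, b.txt, c.txt} staged={c.txt}
After op 29 (git add a.txt): modified={b.txt, c.txt} staged={a.txt, c.txt}
After op 30 (modify a.txt): modified={a.txt, b.txt, c.txt} staged={a.txt, c.txt}
Final staged set: {a.txt, c.txt} -> count=2

Answer: 2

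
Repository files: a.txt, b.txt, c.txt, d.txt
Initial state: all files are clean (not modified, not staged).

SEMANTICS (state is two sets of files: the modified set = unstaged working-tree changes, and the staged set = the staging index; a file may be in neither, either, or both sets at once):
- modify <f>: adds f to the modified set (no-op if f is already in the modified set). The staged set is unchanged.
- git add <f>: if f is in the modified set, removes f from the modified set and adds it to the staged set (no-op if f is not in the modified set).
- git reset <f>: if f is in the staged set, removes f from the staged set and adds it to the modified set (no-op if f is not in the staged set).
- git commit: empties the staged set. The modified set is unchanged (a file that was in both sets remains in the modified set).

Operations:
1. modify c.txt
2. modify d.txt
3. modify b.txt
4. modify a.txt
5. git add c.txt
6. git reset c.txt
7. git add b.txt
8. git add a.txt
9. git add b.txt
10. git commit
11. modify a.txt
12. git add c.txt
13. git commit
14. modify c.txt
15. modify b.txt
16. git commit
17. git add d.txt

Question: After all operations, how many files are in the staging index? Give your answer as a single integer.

Answer: 1

Derivation:
After op 1 (modify c.txt): modified={c.txt} staged={none}
After op 2 (modify d.txt): modified={c.txt, d.txt} staged={none}
After op 3 (modify b.txt): modified={b.txt, c.txt, d.txt} staged={none}
After op 4 (modify a.txt): modified={a.txt, b.txt, c.txt, d.txt} staged={none}
After op 5 (git add c.txt): modified={a.txt, b.txt, d.txt} staged={c.txt}
After op 6 (git reset c.txt): modified={a.txt, b.txt, c.txt, d.txt} staged={none}
After op 7 (git add b.txt): modified={a.txt, c.txt, d.txt} staged={b.txt}
After op 8 (git add a.txt): modified={c.txt, d.txt} staged={a.txt, b.txt}
After op 9 (git add b.txt): modified={c.txt, d.txt} staged={a.txt, b.txt}
After op 10 (git commit): modified={c.txt, d.txt} staged={none}
After op 11 (modify a.txt): modified={a.txt, c.txt, d.txt} staged={none}
After op 12 (git add c.txt): modified={a.txt, d.txt} staged={c.txt}
After op 13 (git commit): modified={a.txt, d.txt} staged={none}
After op 14 (modify c.txt): modified={a.txt, c.txt, d.txt} staged={none}
After op 15 (modify b.txt): modified={a.txt, b.txt, c.txt, d.txt} staged={none}
After op 16 (git commit): modified={a.txt, b.txt, c.txt, d.txt} staged={none}
After op 17 (git add d.txt): modified={a.txt, b.txt, c.txt} staged={d.txt}
Final staged set: {d.txt} -> count=1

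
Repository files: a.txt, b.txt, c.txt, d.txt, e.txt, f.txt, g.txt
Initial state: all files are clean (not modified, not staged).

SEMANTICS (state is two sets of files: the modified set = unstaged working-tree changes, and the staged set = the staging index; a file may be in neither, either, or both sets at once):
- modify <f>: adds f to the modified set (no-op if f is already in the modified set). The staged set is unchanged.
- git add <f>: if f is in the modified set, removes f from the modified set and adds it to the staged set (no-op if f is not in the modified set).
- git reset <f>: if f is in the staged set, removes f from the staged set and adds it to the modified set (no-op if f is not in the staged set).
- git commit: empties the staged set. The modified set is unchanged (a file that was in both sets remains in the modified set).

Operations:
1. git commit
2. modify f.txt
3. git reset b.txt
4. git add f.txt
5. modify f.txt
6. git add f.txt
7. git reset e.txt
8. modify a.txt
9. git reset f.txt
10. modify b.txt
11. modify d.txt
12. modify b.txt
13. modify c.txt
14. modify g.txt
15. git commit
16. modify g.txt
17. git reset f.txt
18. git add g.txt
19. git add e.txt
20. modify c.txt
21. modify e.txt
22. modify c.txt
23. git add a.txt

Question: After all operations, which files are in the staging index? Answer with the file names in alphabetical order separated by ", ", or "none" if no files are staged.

Answer: a.txt, g.txt

Derivation:
After op 1 (git commit): modified={none} staged={none}
After op 2 (modify f.txt): modified={f.txt} staged={none}
After op 3 (git reset b.txt): modified={f.txt} staged={none}
After op 4 (git add f.txt): modified={none} staged={f.txt}
After op 5 (modify f.txt): modified={f.txt} staged={f.txt}
After op 6 (git add f.txt): modified={none} staged={f.txt}
After op 7 (git reset e.txt): modified={none} staged={f.txt}
After op 8 (modify a.txt): modified={a.txt} staged={f.txt}
After op 9 (git reset f.txt): modified={a.txt, f.txt} staged={none}
After op 10 (modify b.txt): modified={a.txt, b.txt, f.txt} staged={none}
After op 11 (modify d.txt): modified={a.txt, b.txt, d.txt, f.txt} staged={none}
After op 12 (modify b.txt): modified={a.txt, b.txt, d.txt, f.txt} staged={none}
After op 13 (modify c.txt): modified={a.txt, b.txt, c.txt, d.txt, f.txt} staged={none}
After op 14 (modify g.txt): modified={a.txt, b.txt, c.txt, d.txt, f.txt, g.txt} staged={none}
After op 15 (git commit): modified={a.txt, b.txt, c.txt, d.txt, f.txt, g.txt} staged={none}
After op 16 (modify g.txt): modified={a.txt, b.txt, c.txt, d.txt, f.txt, g.txt} staged={none}
After op 17 (git reset f.txt): modified={a.txt, b.txt, c.txt, d.txt, f.txt, g.txt} staged={none}
After op 18 (git add g.txt): modified={a.txt, b.txt, c.txt, d.txt, f.txt} staged={g.txt}
After op 19 (git add e.txt): modified={a.txt, b.txt, c.txt, d.txt, f.txt} staged={g.txt}
After op 20 (modify c.txt): modified={a.txt, b.txt, c.txt, d.txt, f.txt} staged={g.txt}
After op 21 (modify e.txt): modified={a.txt, b.txt, c.txt, d.txt, e.txt, f.txt} staged={g.txt}
After op 22 (modify c.txt): modified={a.txt, b.txt, c.txt, d.txt, e.txt, f.txt} staged={g.txt}
After op 23 (git add a.txt): modified={b.txt, c.txt, d.txt, e.txt, f.txt} staged={a.txt, g.txt}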